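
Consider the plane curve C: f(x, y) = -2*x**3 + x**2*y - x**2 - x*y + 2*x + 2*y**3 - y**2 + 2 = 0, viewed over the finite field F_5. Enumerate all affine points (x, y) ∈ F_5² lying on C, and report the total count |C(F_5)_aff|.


Affine F_5-points: {(3, 0)}; count = 1.

For each of the 25 pairs (x, y) ∈ F_5², evaluate f(x, y) mod 5. Record the zeros.
  x = 0: [0↦2, 1↦3, 2↦4, 3↦2, 4↦4]  zeros at y ∈ ∅
  x = 1: [0↦1, 1↦2, 2↦3, 3↦1, 4↦3]  zeros at y ∈ ∅
  x = 2: [0↦1, 1↦4, 2↦2, 3↦2, 4↦1]  zeros at y ∈ ∅
  x = 3: [0↦0, 1↦2, 2↦4, 3↦3, 4↦1]  zeros at y ∈ {0}
  x = 4: [0↦1, 1↦4, 2↦2, 3↦2, 4↦1]  zeros at y ∈ ∅
Collecting zeros: affine points = {(3, 0)}.
Total count |C(F_5)_aff| = 1.


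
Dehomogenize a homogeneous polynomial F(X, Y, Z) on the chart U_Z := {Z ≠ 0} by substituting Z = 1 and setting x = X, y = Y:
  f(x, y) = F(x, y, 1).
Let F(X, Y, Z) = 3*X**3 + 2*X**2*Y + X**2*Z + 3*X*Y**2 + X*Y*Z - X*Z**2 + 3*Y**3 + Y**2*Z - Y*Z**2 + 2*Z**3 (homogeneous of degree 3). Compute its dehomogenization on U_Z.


f(x, y) = 3*x**3 + 2*x**2*y + x**2 + 3*x*y**2 + x*y - x + 3*y**3 + y**2 - y + 2

On U_Z we set Z = 1. Each monomial c·X^i·Y^j·Z^k in F becomes c·x^i·y^j·1^k = c·x^i·y^j.
Substituting Z = 1: F(X, Y, 1) = 3*x**3 + 2*x**2*y + x**2 + 3*x*y**2 + x*y - x + 3*y**3 + y**2 - y + 2.
Note: deg(f) ≤ deg(F) = 3; strict inequality happens when F is divisible by Z (lost terms).


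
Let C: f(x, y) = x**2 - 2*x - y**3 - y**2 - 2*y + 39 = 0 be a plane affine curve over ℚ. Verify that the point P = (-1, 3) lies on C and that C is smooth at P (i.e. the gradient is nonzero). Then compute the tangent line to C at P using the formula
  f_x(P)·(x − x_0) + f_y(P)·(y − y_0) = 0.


Tangent line at P: -4*x - 35*y + 101 = 0.

Step 1: f(-1, 3) = 0, so P lies on C.
Step 2: partial derivatives
  f_x(x, y) = 2*x - 2, f_y(x, y) = -3*y**2 - 2*y - 2.
  f_x(P) = -4, f_y(P) = -35 (gradient nonzero, so P is smooth).
Step 3: tangent line at P: -4·(x − -1) + -35·(y − 3) = 0.
Expanding: -4*x - 35*y + 101 = 0.


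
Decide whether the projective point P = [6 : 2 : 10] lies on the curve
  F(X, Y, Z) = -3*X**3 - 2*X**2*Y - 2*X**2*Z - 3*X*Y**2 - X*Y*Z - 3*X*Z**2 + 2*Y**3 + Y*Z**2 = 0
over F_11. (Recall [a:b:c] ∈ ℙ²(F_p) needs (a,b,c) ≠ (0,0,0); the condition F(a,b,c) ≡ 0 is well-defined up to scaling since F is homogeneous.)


F(6,2,10) ≡ 1 (mod 11); P is NOT on the curve.

Evaluate F(6, 2, 10) term-by-term (mod 11).
  -3*X**3 ↦ -3·216·1·1 = -648
  -2*X**2*Y ↦ -2·36·2·1 = -144
  -2*X**2*Z ↦ -2·36·1·10 = -720
  -3*X*Y**2 ↦ -3·6·4·1 = -72
  -X*Y*Z ↦ -1·6·2·10 = -120
  -3*X*Z**2 ↦ -3·6·1·100 = -1800
  2*Y**3 ↦ 2·1·8·1 = 16
  Y*Z**2 ↦ 1·1·2·100 = 200
Sum: F(6, 2, 10) = (-648) + (-144) + (-720) + (-72) + (-120) + (-1800) + (16) + (200) = -3288.
Reducing mod 11: -3288 ≡ 1 (mod 11).
Since F(a, b, c) ≡ 1 ≠ 0 (mod 11), P does NOT lie on the curve.


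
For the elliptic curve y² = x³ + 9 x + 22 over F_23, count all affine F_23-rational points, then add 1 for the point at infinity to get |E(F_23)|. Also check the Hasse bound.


Affine points = {(1, 3), (1, 20), (2, 5), (2, 18), (5, 10), (5, 13), (6, 4), (6, 19), (8, 10), (8, 13), (9, 2), (9, 21), (10, 10), (10, 13), (11, 7), (11, 16), (12, 8), (12, 15), (13, 6), (13, 17), (15, 6), (15, 17), (18, 6), (18, 17), (22, 9), (22, 14)}; affine count = 26; |E(F_23)| = 27.

Discriminant check: Δ ∝ 4a³ + 27b² = 4·9³ + 27·22² = 4·729 + 27·484 ≡ 22 (mod 23). Nonzero ⇒ E is nonsingular.
For each x ∈ F_23, compute rhs = x³ + 9·x + 22 mod 23, then count y ∈ F_23 with y² ≡ rhs.
  x = 0: rhs = 22, matching y values: none (0 points).
  x = 1: rhs = 9, matching y values: 3, 20 (2 points).
  x = 2: rhs = 2, matching y values: 5, 18 (2 points).
  x = 3: rhs = 7, matching y values: none (0 points).
  x = 4: rhs = 7, matching y values: none (0 points).
  x = 5: rhs = 8, matching y values: 10, 13 (2 points).
  x = 6: rhs = 16, matching y values: 4, 19 (2 points).
  x = 7: rhs = 14, matching y values: none (0 points).
  x = 8: rhs = 8, matching y values: 10, 13 (2 points).
  x = 9: rhs = 4, matching y values: 2, 21 (2 points).
  x = 10: rhs = 8, matching y values: 10, 13 (2 points).
  x = 11: rhs = 3, matching y values: 7, 16 (2 points).
  x = 12: rhs = 18, matching y values: 8, 15 (2 points).
  x = 13: rhs = 13, matching y values: 6, 17 (2 points).
  x = 14: rhs = 17, matching y values: none (0 points).
  x = 15: rhs = 13, matching y values: 6, 17 (2 points).
  x = 16: rhs = 7, matching y values: none (0 points).
  x = 17: rhs = 5, matching y values: none (0 points).
  x = 18: rhs = 13, matching y values: 6, 17 (2 points).
  x = 19: rhs = 14, matching y values: none (0 points).
  x = 20: rhs = 14, matching y values: none (0 points).
  x = 21: rhs = 19, matching y values: none (0 points).
  x = 22: rhs = 12, matching y values: 9, 14 (2 points).
Total affine count: 26.
Full point count |E(F_23)| = 26 + 1 = 27.
Hasse bound: |27 − (23+1)| = |3| = 3 ≤ 2√23 ≈ 9.5917 ✓.


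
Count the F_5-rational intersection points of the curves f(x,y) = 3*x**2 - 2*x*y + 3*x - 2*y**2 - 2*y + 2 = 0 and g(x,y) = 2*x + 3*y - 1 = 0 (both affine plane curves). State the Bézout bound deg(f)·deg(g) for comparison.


Common zeros: {(0, 2), (4, 1)}; count = 2; Bézout bound = 2.

deg(f) = 2, deg(g) = 1, so Bézout bound = 2.
Scan x ∈ F_5. For each x, list the y ∈ F_5 with f(x, y) ≡ 0 and those with g(x, y) ≡ 0 (mod 5); the common zeros in that column are the intersection.
  x = 0: f ≡ 0 at y ∈ {2}; g ≡ 0 at y ∈ {2}; common: {2}.
  x = 1: f ≡ 0 at y ∈ {4}; g ≡ 0 at y ∈ {3}; common: ∅.
  x = 2: f ≡ 0 at y ∈ {0, 2}; g ≡ 0 at y ∈ {4}; common: ∅.
  x = 3: f ≡ 0 at y ∈ ∅; g ≡ 0 at y ∈ {0}; common: ∅.
  x = 4: f ≡ 0 at y ∈ {1, 4}; g ≡ 0 at y ∈ {1}; common: {1}.
Collecting: common zeros = {(0, 2), (4, 1)}, so the count is 2.
Comparison with the Bézout bound: 2 ≤ 2 = deg(f)·deg(g), as expected for curves with no common component (the bound is attained).


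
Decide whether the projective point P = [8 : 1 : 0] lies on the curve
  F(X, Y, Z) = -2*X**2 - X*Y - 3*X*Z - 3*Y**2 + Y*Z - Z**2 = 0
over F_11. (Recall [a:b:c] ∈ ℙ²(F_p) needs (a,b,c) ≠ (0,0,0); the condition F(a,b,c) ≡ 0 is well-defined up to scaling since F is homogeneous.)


F(8,1,0) ≡ 4 (mod 11); P is NOT on the curve.

Evaluate F(8, 1, 0) term-by-term (mod 11).
  -2*X**2 ↦ -2·64·1·1 = -128
  -X*Y ↦ -1·8·1·1 = -8
  -3*X*Z ↦ -3·8·1·0 = 0
  -3*Y**2 ↦ -3·1·1·1 = -3
  Y*Z ↦ 1·1·1·0 = 0
  -Z**2 ↦ -1·1·1·0 = 0
Sum: F(8, 1, 0) = (-128) + (-8) + (0) + (-3) + (0) + (0) = -139.
Reducing mod 11: -139 ≡ 4 (mod 11).
Since F(a, b, c) ≡ 4 ≠ 0 (mod 11), P does NOT lie on the curve.


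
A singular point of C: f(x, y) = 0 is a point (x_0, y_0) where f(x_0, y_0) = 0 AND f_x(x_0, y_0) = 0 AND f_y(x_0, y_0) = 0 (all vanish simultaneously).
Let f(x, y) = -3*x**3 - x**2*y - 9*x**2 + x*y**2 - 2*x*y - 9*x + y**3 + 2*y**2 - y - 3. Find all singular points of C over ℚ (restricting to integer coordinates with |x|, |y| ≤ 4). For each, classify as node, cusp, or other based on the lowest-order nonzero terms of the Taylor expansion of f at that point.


Singular points: {(-1, 0)}; classification: cusp.

Compute partial derivatives:
  f_x = -9*x**2 - 2*x*y - 18*x + y**2 - 2*y - 9.
  f_y = -x**2 + 2*x*y - 2*x + 3*y**2 + 4*y - 1.
Scan x_0 ∈ {−4, ..., 4}. For each x_0, f_y(x_0, y) is a polynomial in y; find its integer roots y ∈ {−4, ..., 4}, then test f_x and f at those candidates.
  x = -4: f_y(-4, y) = 3*y**2 - 4*y - 9; no integer root y with |y| ≤ 4.
  x = -3: f_y(-3, y) = 3*y**2 - 2*y - 4; no integer root y with |y| ≤ 4.
  x = -2: f_y(-2, y) = 3*y**2 - 1; no integer root y with |y| ≤ 4.
  x = -1: f_y(-1, y) = 3*y**2 + 2*y; vanishes at y ∈ {0}. (-1, 0): f_x = 0, f = 0 — SINGULAR.
  x = 0: f_y(0, y) = 3*y**2 + 4*y - 1; no integer root y with |y| ≤ 4.
  x = 1: f_y(1, y) = 3*y**2 + 6*y - 4; no integer root y with |y| ≤ 4.
  x = 2: f_y(2, y) = 3*y**2 + 8*y - 9; no integer root y with |y| ≤ 4.
  x = 3: f_y(3, y) = 3*y**2 + 10*y - 16; no integer root y with |y| ≤ 4.
  x = 4: f_y(4, y) = 3*y**2 + 12*y - 25; no integer root y with |y| ≤ 4.
Only singular point on the grid: (-1, 0).
Classify: substitute x = -1 + u, y = 0 + v and expand: f = -3*u**3 - u**2*v + u*v**2 + v**3 + v**2.
No constant or linear terms (consistent with a singular point). Quadratic part: v**2. Cubic part: -3*u**3 - u**2*v + u*v**2 + v**3.
The quadratic part v**2 is a perfect square, so there is a single (double) tangent line v = 0, i.e. y = 0. Restricting the cubic part to that line (v = 0) leaves -3*u**3 ≠ 0, so f is not divisible by v and the branch is v² ≈ 3*u**3 to lowest order — this is a cusp.
Classification: cusp.


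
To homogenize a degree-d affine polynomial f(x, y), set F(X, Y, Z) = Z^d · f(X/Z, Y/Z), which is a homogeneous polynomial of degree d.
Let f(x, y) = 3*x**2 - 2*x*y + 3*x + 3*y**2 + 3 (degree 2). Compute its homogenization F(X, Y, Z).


F(X, Y, Z) = 3*X**2 - 2*X*Y + 3*X*Z + 3*Y**2 + 3*Z**2

deg(f) = 2.
Substitute x = X/Z, y = Y/Z into f, then multiply by Z^2.
  monomial 3·x^2·y^0 ↦ 3·X^2·Y^0·Z^0.
  monomial -2·x^1·y^1 ↦ -2·X^1·Y^1·Z^0.
  monomial 3·x^1·y^0 ↦ 3·X^1·Y^0·Z^1.
  monomial 3·x^0·y^2 ↦ 3·X^0·Y^2·Z^0.
  monomial 3·x^0·y^0 ↦ 3·X^0·Y^0·Z^2.
Collecting: F(X, Y, Z) = 3*X**2 - 2*X*Y + 3*X*Z + 3*Y**2 + 3*Z**2.


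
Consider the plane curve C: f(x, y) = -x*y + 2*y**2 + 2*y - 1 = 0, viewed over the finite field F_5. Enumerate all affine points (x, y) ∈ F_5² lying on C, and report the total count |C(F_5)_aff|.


Affine F_5-points: {(1, 3), (1, 4), (3, 1), (3, 2)}; count = 4.

For each of the 25 pairs (x, y) ∈ F_5², evaluate f(x, y) mod 5. Record the zeros.
  x = 0: [0↦4, 1↦3, 2↦1, 3↦3, 4↦4]  zeros at y ∈ ∅
  x = 1: [0↦4, 1↦2, 2↦4, 3↦0, 4↦0]  zeros at y ∈ {3, 4}
  x = 2: [0↦4, 1↦1, 2↦2, 3↦2, 4↦1]  zeros at y ∈ ∅
  x = 3: [0↦4, 1↦0, 2↦0, 3↦4, 4↦2]  zeros at y ∈ {1, 2}
  x = 4: [0↦4, 1↦4, 2↦3, 3↦1, 4↦3]  zeros at y ∈ ∅
Collecting zeros: affine points = {(1, 3), (1, 4), (3, 1), (3, 2)}.
Total count |C(F_5)_aff| = 4.


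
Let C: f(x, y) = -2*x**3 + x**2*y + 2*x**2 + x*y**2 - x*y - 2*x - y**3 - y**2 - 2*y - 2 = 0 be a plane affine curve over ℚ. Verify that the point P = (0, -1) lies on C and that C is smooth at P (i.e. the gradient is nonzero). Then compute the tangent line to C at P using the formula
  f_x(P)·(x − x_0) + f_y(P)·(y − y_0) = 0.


Tangent line at P: -3*y - 3 = 0.

Step 1: f(0, -1) = 0, so P lies on C.
Step 2: partial derivatives
  f_x(x, y) = -6*x**2 + 2*x*y + 4*x + y**2 - y - 2, f_y(x, y) = x**2 + 2*x*y - x - 3*y**2 - 2*y - 2.
  f_x(P) = 0, f_y(P) = -3 (gradient nonzero, so P is smooth).
Step 3: tangent line at P: 0·(x − 0) + -3·(y − -1) = 0.
Expanding: -3*y - 3 = 0.


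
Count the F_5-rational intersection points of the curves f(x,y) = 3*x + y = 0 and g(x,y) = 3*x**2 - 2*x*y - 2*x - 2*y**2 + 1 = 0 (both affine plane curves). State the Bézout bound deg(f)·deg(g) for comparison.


Common zeros: {(1, 2)}; count = 1; Bézout bound = 2.

deg(f) = 1, deg(g) = 2, so Bézout bound = 2.
Scan x ∈ F_5. For each x, list the y ∈ F_5 with f(x, y) ≡ 0 and those with g(x, y) ≡ 0 (mod 5); the common zeros in that column are the intersection.
  x = 0: f ≡ 0 at y ∈ {0}; g ≡ 0 at y ∈ ∅; common: ∅.
  x = 1: f ≡ 0 at y ∈ {2}; g ≡ 0 at y ∈ {2}; common: {2}.
  x = 2: f ≡ 0 at y ∈ {4}; g ≡ 0 at y ∈ ∅; common: ∅.
  x = 3: f ≡ 0 at y ∈ {1}; g ≡ 0 at y ∈ ∅; common: ∅.
  x = 4: f ≡ 0 at y ∈ {3}; g ≡ 0 at y ∈ ∅; common: ∅.
Collecting: common zeros = {(1, 2)}, so the count is 1.
Comparison with the Bézout bound: 1 ≤ 2 = deg(f)·deg(g), as expected for curves with no common component (the affine F_5-count falls short of the bound because intersections may lie at infinity, over extension fields, or carry multiplicity).


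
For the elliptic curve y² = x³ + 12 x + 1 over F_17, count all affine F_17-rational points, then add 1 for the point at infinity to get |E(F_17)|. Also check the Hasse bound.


Affine points = {(0, 1), (0, 16), (2, 4), (2, 13), (3, 8), (3, 9), (5, 4), (5, 13), (6, 0), (10, 4), (10, 13), (11, 6), (11, 11), (13, 5), (13, 12)}; affine count = 15; |E(F_17)| = 16.

Discriminant check: Δ ∝ 4a³ + 27b² = 4·12³ + 27·1² = 4·1728 + 27·1 ≡ 3 (mod 17). Nonzero ⇒ E is nonsingular.
For each x ∈ F_17, compute rhs = x³ + 12·x + 1 mod 17, then count y ∈ F_17 with y² ≡ rhs.
  x = 0: rhs = 1, matching y values: 1, 16 (2 points).
  x = 1: rhs = 14, matching y values: none (0 points).
  x = 2: rhs = 16, matching y values: 4, 13 (2 points).
  x = 3: rhs = 13, matching y values: 8, 9 (2 points).
  x = 4: rhs = 11, matching y values: none (0 points).
  x = 5: rhs = 16, matching y values: 4, 13 (2 points).
  x = 6: rhs = 0, matching y values: 0 (1 points).
  x = 7: rhs = 3, matching y values: none (0 points).
  x = 8: rhs = 14, matching y values: none (0 points).
  x = 9: rhs = 5, matching y values: none (0 points).
  x = 10: rhs = 16, matching y values: 4, 13 (2 points).
  x = 11: rhs = 2, matching y values: 6, 11 (2 points).
  x = 12: rhs = 3, matching y values: none (0 points).
  x = 13: rhs = 8, matching y values: 5, 12 (2 points).
  x = 14: rhs = 6, matching y values: none (0 points).
  x = 15: rhs = 3, matching y values: none (0 points).
  x = 16: rhs = 5, matching y values: none (0 points).
Total affine count: 15.
Full point count |E(F_17)| = 15 + 1 = 16.
Hasse bound: |16 − (17+1)| = |-2| = 2 ≤ 2√17 ≈ 8.2462 ✓.


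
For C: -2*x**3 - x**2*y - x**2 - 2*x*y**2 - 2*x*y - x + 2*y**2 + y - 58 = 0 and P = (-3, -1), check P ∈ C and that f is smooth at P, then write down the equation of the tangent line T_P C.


Tangent line at P: -55*x - 18*y - 183 = 0.

Step 1: f(-3, -1) = 0, so P lies on C.
Step 2: partial derivatives
  f_x(x, y) = -6*x**2 - 2*x*y - 2*x - 2*y**2 - 2*y - 1, f_y(x, y) = -x**2 - 4*x*y - 2*x + 4*y + 1.
  f_x(P) = -55, f_y(P) = -18 (gradient nonzero, so P is smooth).
Step 3: tangent line at P: -55·(x − -3) + -18·(y − -1) = 0.
Expanding: -55*x - 18*y - 183 = 0.


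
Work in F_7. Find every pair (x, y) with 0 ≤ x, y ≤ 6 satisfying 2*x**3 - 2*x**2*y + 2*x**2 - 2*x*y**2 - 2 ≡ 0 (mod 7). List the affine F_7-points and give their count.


Affine F_7-points: {(3, 0), (3, 4), (4, 4), (4, 6), (5, 1)}; count = 5.

For each of the 49 pairs (x, y) ∈ F_7², evaluate f(x, y) mod 7. Record the zeros.
  x = 0: [0↦5, 1↦5, 2↦5, 3↦5, 4↦5, 5↦5, 6↦5]  zeros at y ∈ ∅
  x = 1: [0↦2, 1↦5, 2↦4, 3↦6, 4↦4, 5↦5, 6↦2]  zeros at y ∈ ∅
  x = 2: [0↦1, 1↦3, 2↦4, 3↦4, 4↦3, 5↦1, 6↦5]  zeros at y ∈ ∅
  x = 3: [0↦0, 1↦4, 2↦3, 3↦4, 4↦0, 5↦5, 6↦5]  zeros at y ∈ {0, 4}
  x = 4: [0↦4, 1↦6, 2↦6, 3↦4, 4↦0, 5↦1, 6↦0]  zeros at y ∈ {4, 6}
  x = 5: [0↦4, 1↦0, 2↦4, 3↦2, 4↦1, 5↦1, 6↦2]  zeros at y ∈ {1}
  x = 6: [0↦5, 1↦5, 2↦2, 3↦3, 4↦1, 5↦3, 6↦2]  zeros at y ∈ ∅
Collecting zeros: affine points = {(3, 0), (3, 4), (4, 4), (4, 6), (5, 1)}.
Total count |C(F_7)_aff| = 5.


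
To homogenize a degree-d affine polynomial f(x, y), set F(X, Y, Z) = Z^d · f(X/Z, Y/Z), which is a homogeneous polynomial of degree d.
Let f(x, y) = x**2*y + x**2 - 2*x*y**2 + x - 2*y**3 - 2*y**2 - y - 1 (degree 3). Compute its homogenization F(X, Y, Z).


F(X, Y, Z) = X**2*Y + X**2*Z - 2*X*Y**2 + X*Z**2 - 2*Y**3 - 2*Y**2*Z - Y*Z**2 - Z**3

deg(f) = 3.
Substitute x = X/Z, y = Y/Z into f, then multiply by Z^3.
  monomial 1·x^2·y^1 ↦ 1·X^2·Y^1·Z^0.
  monomial 1·x^2·y^0 ↦ 1·X^2·Y^0·Z^1.
  monomial -2·x^1·y^2 ↦ -2·X^1·Y^2·Z^0.
  monomial 1·x^1·y^0 ↦ 1·X^1·Y^0·Z^2.
  monomial -2·x^0·y^3 ↦ -2·X^0·Y^3·Z^0.
  monomial -2·x^0·y^2 ↦ -2·X^0·Y^2·Z^1.
  monomial -1·x^0·y^1 ↦ -1·X^0·Y^1·Z^2.
  monomial -1·x^0·y^0 ↦ -1·X^0·Y^0·Z^3.
Collecting: F(X, Y, Z) = X**2*Y + X**2*Z - 2*X*Y**2 + X*Z**2 - 2*Y**3 - 2*Y**2*Z - Y*Z**2 - Z**3.


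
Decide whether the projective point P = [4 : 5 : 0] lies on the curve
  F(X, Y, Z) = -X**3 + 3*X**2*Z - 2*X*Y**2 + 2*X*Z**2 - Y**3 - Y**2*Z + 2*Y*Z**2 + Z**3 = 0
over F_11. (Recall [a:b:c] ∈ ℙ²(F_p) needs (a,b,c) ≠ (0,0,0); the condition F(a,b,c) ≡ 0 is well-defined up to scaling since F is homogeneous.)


F(4,5,0) ≡ 7 (mod 11); P is NOT on the curve.

Evaluate F(4, 5, 0) term-by-term (mod 11).
  -X**3 ↦ -1·64·1·1 = -64
  3*X**2*Z ↦ 3·16·1·0 = 0
  -2*X*Y**2 ↦ -2·4·25·1 = -200
  2*X*Z**2 ↦ 2·4·1·0 = 0
  -Y**3 ↦ -1·1·125·1 = -125
  -Y**2*Z ↦ -1·1·25·0 = 0
  2*Y*Z**2 ↦ 2·1·5·0 = 0
  Z**3 ↦ 1·1·1·0 = 0
Sum: F(4, 5, 0) = (-64) + (0) + (-200) + (0) + (-125) + (0) + (0) + (0) = -389.
Reducing mod 11: -389 ≡ 7 (mod 11).
Since F(a, b, c) ≡ 7 ≠ 0 (mod 11), P does NOT lie on the curve.


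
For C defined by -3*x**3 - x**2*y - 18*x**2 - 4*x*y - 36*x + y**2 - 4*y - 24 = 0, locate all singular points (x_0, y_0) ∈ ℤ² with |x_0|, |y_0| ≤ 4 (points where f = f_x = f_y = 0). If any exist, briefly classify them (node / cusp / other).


Singular points: {(-2, 0)}; classification: cusp.

Compute partial derivatives:
  f_x = -9*x**2 - 2*x*y - 36*x - 4*y - 36.
  f_y = -x**2 - 4*x + 2*y - 4.
Scan x_0 ∈ {−4, ..., 4}. For each x_0, f_y(x_0, y) is a polynomial in y; find its integer roots y ∈ {−4, ..., 4}, then test f_x and f at those candidates.
  x = -4: f_y(-4, y) = 2*y - 4; vanishes at y ∈ {2}. (-4, 2): f_x = -28 ≠ 0.
  x = -3: f_y(-3, y) = 2*y - 1; no integer root y with |y| ≤ 4.
  x = -2: f_y(-2, y) = 2*y; vanishes at y ∈ {0}. (-2, 0): f_x = 0, f = 0 — SINGULAR.
  x = -1: f_y(-1, y) = 2*y - 1; no integer root y with |y| ≤ 4.
  x = 0: f_y(0, y) = 2*y - 4; vanishes at y ∈ {2}. (0, 2): f_x = -44 ≠ 0.
  x = 1: f_y(1, y) = 2*y - 9; no integer root y with |y| ≤ 4.
  x = 2: f_y(2, y) = 2*y - 16; no integer root y with |y| ≤ 4.
  x = 3: f_y(3, y) = 2*y - 25; no integer root y with |y| ≤ 4.
  x = 4: f_y(4, y) = 2*y - 36; no integer root y with |y| ≤ 4.
Only singular point on the grid: (-2, 0).
Classify: substitute x = -2 + u, y = 0 + v and expand: f = -3*u**3 - u**2*v + v**2.
No constant or linear terms (consistent with a singular point). Quadratic part: v**2. Cubic part: -3*u**3 - u**2*v.
The quadratic part v**2 is a perfect square, so there is a single (double) tangent line v = 0, i.e. y = 0. Restricting the cubic part to that line (v = 0) leaves -3*u**3 ≠ 0, so f is not divisible by v and the branch is v² ≈ 3*u**3 to lowest order — this is a cusp.
Classification: cusp.


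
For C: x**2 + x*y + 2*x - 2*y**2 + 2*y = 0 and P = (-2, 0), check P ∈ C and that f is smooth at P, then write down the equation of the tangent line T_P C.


Tangent line at P: -2*x - 4 = 0.

Step 1: f(-2, 0) = 0, so P lies on C.
Step 2: partial derivatives
  f_x(x, y) = 2*x + y + 2, f_y(x, y) = x - 4*y + 2.
  f_x(P) = -2, f_y(P) = 0 (gradient nonzero, so P is smooth).
Step 3: tangent line at P: -2·(x − -2) + 0·(y − 0) = 0.
Expanding: -2*x - 4 = 0.


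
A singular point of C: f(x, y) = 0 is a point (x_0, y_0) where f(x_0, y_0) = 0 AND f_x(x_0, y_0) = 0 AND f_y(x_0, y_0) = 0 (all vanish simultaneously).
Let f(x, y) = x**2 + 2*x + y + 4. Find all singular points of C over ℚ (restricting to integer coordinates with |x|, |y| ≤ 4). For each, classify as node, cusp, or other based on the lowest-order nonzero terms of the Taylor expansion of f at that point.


No singular points in the scanned grid; C is smooth there.

Compute partial derivatives:
  f_x = 2*x + 2.
  f_y = 1.
f_y = 1 is a nonzero constant, so f_y never vanishes: no point (x, y) can satisfy f = f_x = f_y = 0. In particular no (x, y) ∈ {−4, ..., 4}² is singular; the curve is smooth.


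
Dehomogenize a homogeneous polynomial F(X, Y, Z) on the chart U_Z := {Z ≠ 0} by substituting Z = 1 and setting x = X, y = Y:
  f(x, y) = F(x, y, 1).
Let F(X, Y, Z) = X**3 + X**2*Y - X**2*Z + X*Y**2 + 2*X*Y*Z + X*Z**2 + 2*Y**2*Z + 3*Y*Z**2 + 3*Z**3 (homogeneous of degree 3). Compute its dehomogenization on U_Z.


f(x, y) = x**3 + x**2*y - x**2 + x*y**2 + 2*x*y + x + 2*y**2 + 3*y + 3

On U_Z we set Z = 1. Each monomial c·X^i·Y^j·Z^k in F becomes c·x^i·y^j·1^k = c·x^i·y^j.
Substituting Z = 1: F(X, Y, 1) = x**3 + x**2*y - x**2 + x*y**2 + 2*x*y + x + 2*y**2 + 3*y + 3.
Note: deg(f) ≤ deg(F) = 3; strict inequality happens when F is divisible by Z (lost terms).


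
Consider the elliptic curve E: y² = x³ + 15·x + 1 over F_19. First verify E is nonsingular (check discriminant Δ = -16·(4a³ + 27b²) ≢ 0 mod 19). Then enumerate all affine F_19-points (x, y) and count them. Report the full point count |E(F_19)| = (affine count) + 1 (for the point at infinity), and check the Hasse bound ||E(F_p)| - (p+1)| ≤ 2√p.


Affine points = {(0, 1), (0, 18), (1, 6), (1, 13), (2, 1), (2, 18), (3, 4), (3, 15), (4, 7), (4, 12), (5, 7), (5, 12), (8, 5), (8, 14), (10, 7), (10, 12), (12, 3), (12, 16), (16, 9), (16, 10), (17, 1), (17, 18), (18, 2), (18, 17)}; affine count = 24; |E(F_19)| = 25.

Discriminant check: Δ ∝ 4a³ + 27b² = 4·15³ + 27·1² = 4·3375 + 27·1 ≡ 18 (mod 19). Nonzero ⇒ E is nonsingular.
For each x ∈ F_19, compute rhs = x³ + 15·x + 1 mod 19, then count y ∈ F_19 with y² ≡ rhs.
  x = 0: rhs = 1, matching y values: 1, 18 (2 points).
  x = 1: rhs = 17, matching y values: 6, 13 (2 points).
  x = 2: rhs = 1, matching y values: 1, 18 (2 points).
  x = 3: rhs = 16, matching y values: 4, 15 (2 points).
  x = 4: rhs = 11, matching y values: 7, 12 (2 points).
  x = 5: rhs = 11, matching y values: 7, 12 (2 points).
  x = 6: rhs = 3, matching y values: none (0 points).
  x = 7: rhs = 12, matching y values: none (0 points).
  x = 8: rhs = 6, matching y values: 5, 14 (2 points).
  x = 9: rhs = 10, matching y values: none (0 points).
  x = 10: rhs = 11, matching y values: 7, 12 (2 points).
  x = 11: rhs = 15, matching y values: none (0 points).
  x = 12: rhs = 9, matching y values: 3, 16 (2 points).
  x = 13: rhs = 18, matching y values: none (0 points).
  x = 14: rhs = 10, matching y values: none (0 points).
  x = 15: rhs = 10, matching y values: none (0 points).
  x = 16: rhs = 5, matching y values: 9, 10 (2 points).
  x = 17: rhs = 1, matching y values: 1, 18 (2 points).
  x = 18: rhs = 4, matching y values: 2, 17 (2 points).
Total affine count: 24.
Full point count |E(F_19)| = 24 + 1 = 25.
Hasse bound: |25 − (19+1)| = |5| = 5 ≤ 2√19 ≈ 8.7178 ✓.


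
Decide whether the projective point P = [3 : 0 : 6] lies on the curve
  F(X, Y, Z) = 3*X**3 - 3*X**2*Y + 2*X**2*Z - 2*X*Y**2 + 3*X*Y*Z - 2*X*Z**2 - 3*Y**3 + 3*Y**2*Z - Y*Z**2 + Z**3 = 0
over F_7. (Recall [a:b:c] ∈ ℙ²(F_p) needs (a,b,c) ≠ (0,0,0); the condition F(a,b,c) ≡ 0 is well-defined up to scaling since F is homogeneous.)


F(3,0,6) ≡ 0 (mod 7); P is on the curve.

Evaluate F(3, 0, 6) term-by-term (mod 7).
  3*X**3 ↦ 3·27·1·1 = 81
  -3*X**2*Y ↦ -3·9·0·1 = 0
  2*X**2*Z ↦ 2·9·1·6 = 108
  -2*X*Y**2 ↦ -2·3·0·1 = 0
  3*X*Y*Z ↦ 3·3·0·6 = 0
  -2*X*Z**2 ↦ -2·3·1·36 = -216
  -3*Y**3 ↦ -3·1·0·1 = 0
  3*Y**2*Z ↦ 3·1·0·6 = 0
  -Y*Z**2 ↦ -1·1·0·36 = 0
  Z**3 ↦ 1·1·1·216 = 216
Sum: F(3, 0, 6) = (81) + (0) + (108) + (0) + (0) + (-216) + (0) + (0) + (0) + (216) = 189.
Reducing mod 7: 189 ≡ 0 (mod 7).
Since F(a, b, c) ≡ 0 (mod 7), P lies on the curve.


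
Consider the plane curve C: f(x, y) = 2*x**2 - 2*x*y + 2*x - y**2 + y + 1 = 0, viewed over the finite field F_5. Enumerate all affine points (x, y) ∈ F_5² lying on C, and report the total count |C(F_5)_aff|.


Affine F_5-points: {(0, 3), (1, 0), (1, 4), (2, 3), (2, 4), (3, 0)}; count = 6.

For each of the 25 pairs (x, y) ∈ F_5², evaluate f(x, y) mod 5. Record the zeros.
  x = 0: [0↦1, 1↦1, 2↦4, 3↦0, 4↦4]  zeros at y ∈ {3}
  x = 1: [0↦0, 1↦3, 2↦4, 3↦3, 4↦0]  zeros at y ∈ {0, 4}
  x = 2: [0↦3, 1↦4, 2↦3, 3↦0, 4↦0]  zeros at y ∈ {3, 4}
  x = 3: [0↦0, 1↦4, 2↦1, 3↦1, 4↦4]  zeros at y ∈ {0}
  x = 4: [0↦1, 1↦3, 2↦3, 3↦1, 4↦2]  zeros at y ∈ ∅
Collecting zeros: affine points = {(0, 3), (1, 0), (1, 4), (2, 3), (2, 4), (3, 0)}.
Total count |C(F_5)_aff| = 6.


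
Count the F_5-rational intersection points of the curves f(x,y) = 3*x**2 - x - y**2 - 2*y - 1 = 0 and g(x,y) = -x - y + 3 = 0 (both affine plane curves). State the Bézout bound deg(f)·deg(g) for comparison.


Common zeros: ∅; count = 0; Bézout bound = 2.

deg(f) = 2, deg(g) = 1, so Bézout bound = 2.
Scan x ∈ F_5. For each x, list the y ∈ F_5 with f(x, y) ≡ 0 and those with g(x, y) ≡ 0 (mod 5); the common zeros in that column are the intersection.
  x = 0: f ≡ 0 at y ∈ {4}; g ≡ 0 at y ∈ {3}; common: ∅.
  x = 1: f ≡ 0 at y ∈ ∅; g ≡ 0 at y ∈ {2}; common: ∅.
  x = 2: f ≡ 0 at y ∈ {4}; g ≡ 0 at y ∈ {1}; common: ∅.
  x = 3: f ≡ 0 at y ∈ {1, 2}; g ≡ 0 at y ∈ {0}; common: ∅.
  x = 4: f ≡ 0 at y ∈ {1, 2}; g ≡ 0 at y ∈ {4}; common: ∅.
Collecting: common zeros = ∅, so the count is 0.
Comparison with the Bézout bound: 0 ≤ 2 = deg(f)·deg(g), as expected for curves with no common component (the affine F_5-count falls short of the bound because intersections may lie at infinity, over extension fields, or carry multiplicity).


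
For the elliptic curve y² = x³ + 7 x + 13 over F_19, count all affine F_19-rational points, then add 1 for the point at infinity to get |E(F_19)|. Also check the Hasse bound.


Affine points = {(2, 4), (2, 15), (3, 2), (3, 17), (6, 9), (6, 10), (7, 5), (7, 14), (8, 7), (8, 12), (9, 8), (9, 11), (10, 0), (12, 1), (12, 18), (14, 9), (14, 10), (15, 4), (15, 15), (18, 9), (18, 10)}; affine count = 21; |E(F_19)| = 22.

Discriminant check: Δ ∝ 4a³ + 27b² = 4·7³ + 27·13² = 4·343 + 27·169 ≡ 7 (mod 19). Nonzero ⇒ E is nonsingular.
For each x ∈ F_19, compute rhs = x³ + 7·x + 13 mod 19, then count y ∈ F_19 with y² ≡ rhs.
  x = 0: rhs = 13, matching y values: none (0 points).
  x = 1: rhs = 2, matching y values: none (0 points).
  x = 2: rhs = 16, matching y values: 4, 15 (2 points).
  x = 3: rhs = 4, matching y values: 2, 17 (2 points).
  x = 4: rhs = 10, matching y values: none (0 points).
  x = 5: rhs = 2, matching y values: none (0 points).
  x = 6: rhs = 5, matching y values: 9, 10 (2 points).
  x = 7: rhs = 6, matching y values: 5, 14 (2 points).
  x = 8: rhs = 11, matching y values: 7, 12 (2 points).
  x = 9: rhs = 7, matching y values: 8, 11 (2 points).
  x = 10: rhs = 0, matching y values: 0 (1 points).
  x = 11: rhs = 15, matching y values: none (0 points).
  x = 12: rhs = 1, matching y values: 1, 18 (2 points).
  x = 13: rhs = 2, matching y values: none (0 points).
  x = 14: rhs = 5, matching y values: 9, 10 (2 points).
  x = 15: rhs = 16, matching y values: 4, 15 (2 points).
  x = 16: rhs = 3, matching y values: none (0 points).
  x = 17: rhs = 10, matching y values: none (0 points).
  x = 18: rhs = 5, matching y values: 9, 10 (2 points).
Total affine count: 21.
Full point count |E(F_19)| = 21 + 1 = 22.
Hasse bound: |22 − (19+1)| = |2| = 2 ≤ 2√19 ≈ 8.7178 ✓.


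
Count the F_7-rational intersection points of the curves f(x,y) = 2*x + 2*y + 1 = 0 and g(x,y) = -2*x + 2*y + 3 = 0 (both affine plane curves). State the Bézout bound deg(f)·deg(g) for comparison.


Common zeros: {(4, 6)}; count = 1; Bézout bound = 1.

deg(f) = 1, deg(g) = 1, so Bézout bound = 1.
Scan x ∈ F_7. For each x, list the y ∈ F_7 with f(x, y) ≡ 0 and those with g(x, y) ≡ 0 (mod 7); the common zeros in that column are the intersection.
  x = 0: f ≡ 0 at y ∈ {3}; g ≡ 0 at y ∈ {2}; common: ∅.
  x = 1: f ≡ 0 at y ∈ {2}; g ≡ 0 at y ∈ {3}; common: ∅.
  x = 2: f ≡ 0 at y ∈ {1}; g ≡ 0 at y ∈ {4}; common: ∅.
  x = 3: f ≡ 0 at y ∈ {0}; g ≡ 0 at y ∈ {5}; common: ∅.
  x = 4: f ≡ 0 at y ∈ {6}; g ≡ 0 at y ∈ {6}; common: {6}.
  x = 5: f ≡ 0 at y ∈ {5}; g ≡ 0 at y ∈ {0}; common: ∅.
  x = 6: f ≡ 0 at y ∈ {4}; g ≡ 0 at y ∈ {1}; common: ∅.
Collecting: common zeros = {(4, 6)}, so the count is 1.
Comparison with the Bézout bound: 1 ≤ 1 = deg(f)·deg(g), as expected for curves with no common component (the bound is attained).


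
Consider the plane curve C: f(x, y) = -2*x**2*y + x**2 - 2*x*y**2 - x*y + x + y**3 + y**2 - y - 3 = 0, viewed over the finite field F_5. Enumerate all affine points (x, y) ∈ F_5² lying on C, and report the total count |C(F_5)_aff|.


Affine F_5-points: {(0, 3), (1, 1), (1, 2), (1, 3), (2, 1), (2, 3), (2, 4), (3, 3), (3, 4), (4, 3)}; count = 10.

For each of the 25 pairs (x, y) ∈ F_5², evaluate f(x, y) mod 5. Record the zeros.
  x = 0: [0↦2, 1↦3, 2↦2, 3↦0, 4↦3]  zeros at y ∈ {3}
  x = 1: [0↦4, 1↦0, 2↦0, 3↦0, 4↦1]  zeros at y ∈ {1, 2, 3}
  x = 2: [0↦3, 1↦0, 2↦2, 3↦0, 4↦0]  zeros at y ∈ {1, 3, 4}
  x = 3: [0↦4, 1↦3, 2↦3, 3↦0, 4↦0]  zeros at y ∈ {3, 4}
  x = 4: [0↦2, 1↦4, 2↦3, 3↦0, 4↦1]  zeros at y ∈ {3}
Collecting zeros: affine points = {(0, 3), (1, 1), (1, 2), (1, 3), (2, 1), (2, 3), (2, 4), (3, 3), (3, 4), (4, 3)}.
Total count |C(F_5)_aff| = 10.


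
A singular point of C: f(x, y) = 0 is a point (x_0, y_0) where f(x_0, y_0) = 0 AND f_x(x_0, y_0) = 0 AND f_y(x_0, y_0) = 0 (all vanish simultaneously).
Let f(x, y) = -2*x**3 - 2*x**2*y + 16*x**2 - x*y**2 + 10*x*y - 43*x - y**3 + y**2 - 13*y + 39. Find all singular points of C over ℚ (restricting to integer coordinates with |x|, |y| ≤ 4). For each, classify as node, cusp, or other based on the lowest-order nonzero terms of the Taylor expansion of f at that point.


Singular points: {(3, -1)}; classification: cusp.

Compute partial derivatives:
  f_x = -6*x**2 - 4*x*y + 32*x - y**2 + 10*y - 43.
  f_y = -2*x**2 - 2*x*y + 10*x - 3*y**2 + 2*y - 13.
Scan x_0 ∈ {−4, ..., 4}. For each x_0, f_y(x_0, y) is a polynomial in y; find its integer roots y ∈ {−4, ..., 4}, then test f_x and f at those candidates.
  x = -4: f_y(-4, y) = -3*y**2 + 10*y - 85; no integer root y with |y| ≤ 4.
  x = -3: f_y(-3, y) = -3*y**2 + 8*y - 61; no integer root y with |y| ≤ 4.
  x = -2: f_y(-2, y) = -3*y**2 + 6*y - 41; no integer root y with |y| ≤ 4.
  x = -1: f_y(-1, y) = -3*y**2 + 4*y - 25; no integer root y with |y| ≤ 4.
  x = 0: f_y(0, y) = -3*y**2 + 2*y - 13; no integer root y with |y| ≤ 4.
  x = 1: f_y(1, y) = -3*y**2 - 5; no integer root y with |y| ≤ 4.
  x = 2: f_y(2, y) = -3*y**2 - 2*y - 1; no integer root y with |y| ≤ 4.
  x = 3: f_y(3, y) = -3*y**2 - 4*y - 1; vanishes at y ∈ {-1}. (3, -1): f_x = 0, f = 0 — SINGULAR.
  x = 4: f_y(4, y) = -3*y**2 - 6*y - 5; no integer root y with |y| ≤ 4.
Only singular point on the grid: (3, -1).
Classify: substitute x = 3 + u, y = -1 + v and expand: f = -2*u**3 - 2*u**2*v - u*v**2 - v**3 + v**2.
No constant or linear terms (consistent with a singular point). Quadratic part: v**2. Cubic part: -2*u**3 - 2*u**2*v - u*v**2 - v**3.
The quadratic part v**2 is a perfect square, so there is a single (double) tangent line v = 0, i.e. y = -1. Restricting the cubic part to that line (v = 0) leaves -2*u**3 ≠ 0, so f is not divisible by v and the branch is v² ≈ 2*u**3 to lowest order — this is a cusp.
Classification: cusp.


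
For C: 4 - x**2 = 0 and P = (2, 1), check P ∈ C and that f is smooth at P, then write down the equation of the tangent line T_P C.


Tangent line at P: 8 - 4*x = 0.

Step 1: f(2, 1) = 0, so P lies on C.
Step 2: partial derivatives
  f_x(x, y) = -2*x, f_y(x, y) = 0.
  f_x(P) = -4, f_y(P) = 0 (gradient nonzero, so P is smooth).
Step 3: tangent line at P: -4·(x − 2) + 0·(y − 1) = 0.
Expanding: 8 - 4*x = 0.


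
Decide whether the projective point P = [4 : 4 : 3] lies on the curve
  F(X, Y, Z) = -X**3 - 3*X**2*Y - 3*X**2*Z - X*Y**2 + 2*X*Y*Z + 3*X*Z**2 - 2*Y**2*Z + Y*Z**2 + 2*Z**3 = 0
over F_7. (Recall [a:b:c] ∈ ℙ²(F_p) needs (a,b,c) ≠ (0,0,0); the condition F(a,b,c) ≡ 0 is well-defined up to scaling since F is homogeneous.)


F(4,4,3) ≡ 0 (mod 7); P is on the curve.

Evaluate F(4, 4, 3) term-by-term (mod 7).
  -X**3 ↦ -1·64·1·1 = -64
  -3*X**2*Y ↦ -3·16·4·1 = -192
  -3*X**2*Z ↦ -3·16·1·3 = -144
  -X*Y**2 ↦ -1·4·16·1 = -64
  2*X*Y*Z ↦ 2·4·4·3 = 96
  3*X*Z**2 ↦ 3·4·1·9 = 108
  -2*Y**2*Z ↦ -2·1·16·3 = -96
  Y*Z**2 ↦ 1·1·4·9 = 36
  2*Z**3 ↦ 2·1·1·27 = 54
Sum: F(4, 4, 3) = (-64) + (-192) + (-144) + (-64) + (96) + (108) + (-96) + (36) + (54) = -266.
Reducing mod 7: -266 ≡ 0 (mod 7).
Since F(a, b, c) ≡ 0 (mod 7), P lies on the curve.


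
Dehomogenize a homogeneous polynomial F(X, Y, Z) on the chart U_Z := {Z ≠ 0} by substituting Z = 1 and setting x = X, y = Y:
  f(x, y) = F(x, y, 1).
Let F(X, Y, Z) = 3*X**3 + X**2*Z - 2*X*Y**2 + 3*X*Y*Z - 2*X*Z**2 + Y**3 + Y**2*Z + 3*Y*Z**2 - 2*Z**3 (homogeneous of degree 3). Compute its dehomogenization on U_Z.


f(x, y) = 3*x**3 + x**2 - 2*x*y**2 + 3*x*y - 2*x + y**3 + y**2 + 3*y - 2

On U_Z we set Z = 1. Each monomial c·X^i·Y^j·Z^k in F becomes c·x^i·y^j·1^k = c·x^i·y^j.
Substituting Z = 1: F(X, Y, 1) = 3*x**3 + x**2 - 2*x*y**2 + 3*x*y - 2*x + y**3 + y**2 + 3*y - 2.
Note: deg(f) ≤ deg(F) = 3; strict inequality happens when F is divisible by Z (lost terms).


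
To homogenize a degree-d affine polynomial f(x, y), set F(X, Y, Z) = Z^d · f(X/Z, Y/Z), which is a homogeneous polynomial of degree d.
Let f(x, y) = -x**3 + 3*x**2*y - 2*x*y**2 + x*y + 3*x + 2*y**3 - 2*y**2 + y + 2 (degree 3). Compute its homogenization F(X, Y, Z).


F(X, Y, Z) = -X**3 + 3*X**2*Y - 2*X*Y**2 + X*Y*Z + 3*X*Z**2 + 2*Y**3 - 2*Y**2*Z + Y*Z**2 + 2*Z**3

deg(f) = 3.
Substitute x = X/Z, y = Y/Z into f, then multiply by Z^3.
  monomial -1·x^3·y^0 ↦ -1·X^3·Y^0·Z^0.
  monomial 3·x^2·y^1 ↦ 3·X^2·Y^1·Z^0.
  monomial -2·x^1·y^2 ↦ -2·X^1·Y^2·Z^0.
  monomial 1·x^1·y^1 ↦ 1·X^1·Y^1·Z^1.
  monomial 3·x^1·y^0 ↦ 3·X^1·Y^0·Z^2.
  monomial 2·x^0·y^3 ↦ 2·X^0·Y^3·Z^0.
  monomial -2·x^0·y^2 ↦ -2·X^0·Y^2·Z^1.
  monomial 1·x^0·y^1 ↦ 1·X^0·Y^1·Z^2.
  monomial 2·x^0·y^0 ↦ 2·X^0·Y^0·Z^3.
Collecting: F(X, Y, Z) = -X**3 + 3*X**2*Y - 2*X*Y**2 + X*Y*Z + 3*X*Z**2 + 2*Y**3 - 2*Y**2*Z + Y*Z**2 + 2*Z**3.


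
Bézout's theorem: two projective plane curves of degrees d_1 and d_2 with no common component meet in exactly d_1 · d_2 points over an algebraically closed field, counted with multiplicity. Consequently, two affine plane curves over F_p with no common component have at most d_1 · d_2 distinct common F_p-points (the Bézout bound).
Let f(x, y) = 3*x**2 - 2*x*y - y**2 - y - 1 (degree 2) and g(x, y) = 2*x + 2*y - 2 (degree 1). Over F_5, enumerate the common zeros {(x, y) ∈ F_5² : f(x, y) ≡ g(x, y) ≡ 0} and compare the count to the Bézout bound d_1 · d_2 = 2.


Common zeros: {(2, 4), (4, 2)}; count = 2; Bézout bound = 2.

deg(f) = 2, deg(g) = 1, so Bézout bound = 2.
Scan x ∈ F_5. For each x, list the y ∈ F_5 with f(x, y) ≡ 0 and those with g(x, y) ≡ 0 (mod 5); the common zeros in that column are the intersection.
  x = 0: f ≡ 0 at y ∈ ∅; g ≡ 0 at y ∈ {1}; common: ∅.
  x = 1: f ≡ 0 at y ∈ ∅; g ≡ 0 at y ∈ {0}; common: ∅.
  x = 2: f ≡ 0 at y ∈ {1, 4}; g ≡ 0 at y ∈ {4}; common: {4}.
  x = 3: f ≡ 0 at y ∈ ∅; g ≡ 0 at y ∈ {3}; common: ∅.
  x = 4: f ≡ 0 at y ∈ {2, 4}; g ≡ 0 at y ∈ {2}; common: {2}.
Collecting: common zeros = {(2, 4), (4, 2)}, so the count is 2.
Comparison with the Bézout bound: 2 ≤ 2 = deg(f)·deg(g), as expected for curves with no common component (the bound is attained).


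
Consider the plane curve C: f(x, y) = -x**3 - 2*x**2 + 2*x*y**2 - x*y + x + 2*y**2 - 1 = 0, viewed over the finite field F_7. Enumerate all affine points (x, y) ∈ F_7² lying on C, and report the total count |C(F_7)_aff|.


Affine F_7-points: {(0, 2), (0, 5), (1, 1), (2, 6), (5, 2), (5, 6), (6, 3)}; count = 7.

For each of the 49 pairs (x, y) ∈ F_7², evaluate f(x, y) mod 7. Record the zeros.
  x = 0: [0↦6, 1↦1, 2↦0, 3↦3, 4↦3, 5↦0, 6↦1]  zeros at y ∈ {2, 5}
  x = 1: [0↦4, 1↦0, 2↦4, 3↦2, 4↦1, 5↦1, 6↦2]  zeros at y ∈ {1}
  x = 2: [0↦6, 1↦3, 2↦5, 3↦5, 4↦3, 5↦6, 6↦0]  zeros at y ∈ {6}
  x = 3: [0↦6, 1↦4, 2↦4, 3↦6, 4↦3, 5↦2, 6↦3]  zeros at y ∈ ∅
  x = 4: [0↦5, 1↦4, 2↦2, 3↦6, 4↦2, 5↦4, 6↦5]  zeros at y ∈ ∅
  x = 5: [0↦4, 1↦4, 2↦0, 3↦6, 4↦1, 5↦6, 6↦0]  zeros at y ∈ {2, 6}
  x = 6: [0↦4, 1↦5, 2↦6, 3↦0, 4↦1, 5↦2, 6↦3]  zeros at y ∈ {3}
Collecting zeros: affine points = {(0, 2), (0, 5), (1, 1), (2, 6), (5, 2), (5, 6), (6, 3)}.
Total count |C(F_7)_aff| = 7.


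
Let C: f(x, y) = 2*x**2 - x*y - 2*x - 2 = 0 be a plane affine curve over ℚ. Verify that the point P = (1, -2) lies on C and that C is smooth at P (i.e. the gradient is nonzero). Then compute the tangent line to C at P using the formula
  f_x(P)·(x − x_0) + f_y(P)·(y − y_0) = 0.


Tangent line at P: 4*x - y - 6 = 0.

Step 1: f(1, -2) = 0, so P lies on C.
Step 2: partial derivatives
  f_x(x, y) = 4*x - y - 2, f_y(x, y) = -x.
  f_x(P) = 4, f_y(P) = -1 (gradient nonzero, so P is smooth).
Step 3: tangent line at P: 4·(x − 1) + -1·(y − -2) = 0.
Expanding: 4*x - y - 6 = 0.


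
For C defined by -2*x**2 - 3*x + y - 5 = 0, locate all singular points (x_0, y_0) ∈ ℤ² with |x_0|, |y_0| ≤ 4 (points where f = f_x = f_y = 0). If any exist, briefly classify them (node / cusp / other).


No singular points in the scanned grid; C is smooth there.

Compute partial derivatives:
  f_x = -4*x - 3.
  f_y = 1.
f_y = 1 is a nonzero constant, so f_y never vanishes: no point (x, y) can satisfy f = f_x = f_y = 0. In particular no (x, y) ∈ {−4, ..., 4}² is singular; the curve is smooth.


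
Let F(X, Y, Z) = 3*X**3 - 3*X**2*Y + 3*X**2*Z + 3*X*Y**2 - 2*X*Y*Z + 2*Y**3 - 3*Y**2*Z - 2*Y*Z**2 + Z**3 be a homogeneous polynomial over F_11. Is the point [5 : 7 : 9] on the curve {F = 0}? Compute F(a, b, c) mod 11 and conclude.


F(5,7,9) ≡ 6 (mod 11); P is NOT on the curve.

Evaluate F(5, 7, 9) term-by-term (mod 11).
  3*X**3 ↦ 3·125·1·1 = 375
  -3*X**2*Y ↦ -3·25·7·1 = -525
  3*X**2*Z ↦ 3·25·1·9 = 675
  3*X*Y**2 ↦ 3·5·49·1 = 735
  -2*X*Y*Z ↦ -2·5·7·9 = -630
  2*Y**3 ↦ 2·1·343·1 = 686
  -3*Y**2*Z ↦ -3·1·49·9 = -1323
  -2*Y*Z**2 ↦ -2·1·7·81 = -1134
  Z**3 ↦ 1·1·1·729 = 729
Sum: F(5, 7, 9) = (375) + (-525) + (675) + (735) + (-630) + (686) + (-1323) + (-1134) + (729) = -412.
Reducing mod 11: -412 ≡ 6 (mod 11).
Since F(a, b, c) ≡ 6 ≠ 0 (mod 11), P does NOT lie on the curve.


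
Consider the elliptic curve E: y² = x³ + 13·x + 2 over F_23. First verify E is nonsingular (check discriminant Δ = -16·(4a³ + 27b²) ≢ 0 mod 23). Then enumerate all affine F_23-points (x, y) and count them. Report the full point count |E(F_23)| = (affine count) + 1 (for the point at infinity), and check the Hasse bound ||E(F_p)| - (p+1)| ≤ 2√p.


Affine points = {(0, 5), (0, 18), (1, 4), (1, 19), (2, 6), (2, 17), (4, 7), (4, 16), (5, 10), (5, 13), (11, 2), (11, 21), (12, 0), (19, 1), (19, 22)}; affine count = 15; |E(F_23)| = 16.

Discriminant check: Δ ∝ 4a³ + 27b² = 4·13³ + 27·2² = 4·2197 + 27·4 ≡ 18 (mod 23). Nonzero ⇒ E is nonsingular.
For each x ∈ F_23, compute rhs = x³ + 13·x + 2 mod 23, then count y ∈ F_23 with y² ≡ rhs.
  x = 0: rhs = 2, matching y values: 5, 18 (2 points).
  x = 1: rhs = 16, matching y values: 4, 19 (2 points).
  x = 2: rhs = 13, matching y values: 6, 17 (2 points).
  x = 3: rhs = 22, matching y values: none (0 points).
  x = 4: rhs = 3, matching y values: 7, 16 (2 points).
  x = 5: rhs = 8, matching y values: 10, 13 (2 points).
  x = 6: rhs = 20, matching y values: none (0 points).
  x = 7: rhs = 22, matching y values: none (0 points).
  x = 8: rhs = 20, matching y values: none (0 points).
  x = 9: rhs = 20, matching y values: none (0 points).
  x = 10: rhs = 5, matching y values: none (0 points).
  x = 11: rhs = 4, matching y values: 2, 21 (2 points).
  x = 12: rhs = 0, matching y values: 0 (1 points).
  x = 13: rhs = 22, matching y values: none (0 points).
  x = 14: rhs = 7, matching y values: none (0 points).
  x = 15: rhs = 7, matching y values: none (0 points).
  x = 16: rhs = 5, matching y values: none (0 points).
  x = 17: rhs = 7, matching y values: none (0 points).
  x = 18: rhs = 19, matching y values: none (0 points).
  x = 19: rhs = 1, matching y values: 1, 22 (2 points).
  x = 20: rhs = 5, matching y values: none (0 points).
  x = 21: rhs = 14, matching y values: none (0 points).
  x = 22: rhs = 11, matching y values: none (0 points).
Total affine count: 15.
Full point count |E(F_23)| = 15 + 1 = 16.
Hasse bound: |16 − (23+1)| = |-8| = 8 ≤ 2√23 ≈ 9.5917 ✓.
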